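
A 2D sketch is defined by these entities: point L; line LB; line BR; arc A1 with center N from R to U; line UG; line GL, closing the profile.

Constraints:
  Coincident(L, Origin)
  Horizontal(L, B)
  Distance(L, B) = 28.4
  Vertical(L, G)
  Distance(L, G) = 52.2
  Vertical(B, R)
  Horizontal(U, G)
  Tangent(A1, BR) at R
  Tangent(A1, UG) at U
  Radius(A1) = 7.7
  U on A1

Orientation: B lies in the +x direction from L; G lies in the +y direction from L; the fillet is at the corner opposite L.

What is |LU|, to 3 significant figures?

56.2

L is at the origin; L and B share the same y with |LB| = 28.4 and B on the +x side, so B = (28.4, 0.00). LG is vertical with |LG| = 52.2 and G on the +y side, so G = (0.00, 52.2). The virtual corner opposite L is at (28.4, 52.2). Tangency of A1 to BR means the radius NR is perpendicular to BR and since A1 is tangent to UG there, NU ⟂ UG, with radius 7.7, so the center N sits 7.7 in from both sides at N = (20.7, 44.5). That places the tangent points at R = (28.4, 44.5) on BR and U = (20.7, 52.2) on UG. Then |LU| = |U − L| = 56.2.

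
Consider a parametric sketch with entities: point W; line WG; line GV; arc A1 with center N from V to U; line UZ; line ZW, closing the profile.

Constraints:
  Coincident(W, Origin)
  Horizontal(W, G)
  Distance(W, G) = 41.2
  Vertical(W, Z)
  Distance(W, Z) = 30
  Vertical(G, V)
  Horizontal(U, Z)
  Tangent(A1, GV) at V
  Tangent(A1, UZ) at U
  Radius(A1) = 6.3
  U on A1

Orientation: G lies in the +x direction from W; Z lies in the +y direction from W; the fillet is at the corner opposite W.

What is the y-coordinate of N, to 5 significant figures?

23.700

W is at the origin; W and G share the same y with |WG| = 41.2 and G on the +x side, so G = (41.200, 0.0000). W and Z share the same x with |WZ| = 30.0 and Z on the +y side, so Z = (0.0000, 30.000). The virtual corner opposite W is at (41.200, 30.000). The tangent condition forces NV to be normal to GV and the tangent condition forces NU to be normal to UZ, with radius 6.3, so the center N sits 6.3 in from both sides at N = (34.900, 23.700). So N.y = 23.700.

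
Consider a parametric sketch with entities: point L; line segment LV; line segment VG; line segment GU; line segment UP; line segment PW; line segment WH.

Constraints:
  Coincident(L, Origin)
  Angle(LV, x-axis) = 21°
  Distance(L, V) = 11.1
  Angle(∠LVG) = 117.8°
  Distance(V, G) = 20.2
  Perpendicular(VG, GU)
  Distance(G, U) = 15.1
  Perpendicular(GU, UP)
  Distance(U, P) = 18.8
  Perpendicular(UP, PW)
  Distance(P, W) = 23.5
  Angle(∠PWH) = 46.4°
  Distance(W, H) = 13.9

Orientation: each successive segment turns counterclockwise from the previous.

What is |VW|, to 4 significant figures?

8.516

L is at the origin; LV runs at 21.0° with length 11.1, so V = (10.36, 3.978). ∠LVG = 117.8° gives VG at 83.20° from the x-axis; with |VG| = 20.2, G = (12.75, 24.04). The perpendicularity gives GU at right angles to VG, so GU runs at 173.2°; with |GU| = 15.1, U = (-2.239, 25.82). GU is perpendicular to UP, so UP runs at -96.80°; with |UP| = 18.8, P = (-4.465, 7.156). UP ⟂ PW, so PW runs at -6.800°; with |PW| = 23.5, W = (18.87, 4.373). Then |VW| = |W − V| = 8.516.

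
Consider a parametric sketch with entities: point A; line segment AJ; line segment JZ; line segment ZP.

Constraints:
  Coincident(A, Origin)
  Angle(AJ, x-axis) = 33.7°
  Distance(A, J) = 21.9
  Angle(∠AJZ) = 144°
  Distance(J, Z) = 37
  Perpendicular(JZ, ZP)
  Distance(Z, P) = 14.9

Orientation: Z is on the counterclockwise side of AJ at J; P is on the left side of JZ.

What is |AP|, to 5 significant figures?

54.755

∠AJZ = 144.0°, so JZ runs at 33.7° + (180° − 144.0°) = 69.700° from the x-axis; with |JZ| = 37.0, Z = J + 37.0·(cos 69.700°, sin 69.700°) = (31.056, 46.853). JZ ⟂ ZP; with |ZP| = 14.9 on the left of JZ, P = Z + 14.9·(-0.93789, 0.34694) = (17.082, 52.022). Then |AP| = |P − A| = 54.755.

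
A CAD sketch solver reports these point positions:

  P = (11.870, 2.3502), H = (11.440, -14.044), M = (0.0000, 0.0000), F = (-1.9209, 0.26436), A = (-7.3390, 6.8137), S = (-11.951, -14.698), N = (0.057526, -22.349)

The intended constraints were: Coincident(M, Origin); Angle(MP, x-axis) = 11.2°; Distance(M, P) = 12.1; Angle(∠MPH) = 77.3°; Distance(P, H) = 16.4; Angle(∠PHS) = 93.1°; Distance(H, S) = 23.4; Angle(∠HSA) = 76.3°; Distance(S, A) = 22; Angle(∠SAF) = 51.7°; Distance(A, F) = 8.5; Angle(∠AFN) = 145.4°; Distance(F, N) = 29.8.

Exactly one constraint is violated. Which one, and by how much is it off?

Distance(F, N) = 29.8 — off by 7.10.

M = (0.00, 0.00) ✓; MP at 11.20° ✓; |MP| = 12.10 ✓; ∠MPH = 77.30° ✓; |PH| = 16.40 ✓; ∠PHS = 93.10° ✓; |HS| = 23.40 ✓; ∠HSA = 76.30° ✓; |SA| = 22.00 ✓; ∠SAF = 51.70° ✓; |AF| = 8.500 ✓; ∠AFN = 145.4° ✓; |FN| = 22.70 ✗.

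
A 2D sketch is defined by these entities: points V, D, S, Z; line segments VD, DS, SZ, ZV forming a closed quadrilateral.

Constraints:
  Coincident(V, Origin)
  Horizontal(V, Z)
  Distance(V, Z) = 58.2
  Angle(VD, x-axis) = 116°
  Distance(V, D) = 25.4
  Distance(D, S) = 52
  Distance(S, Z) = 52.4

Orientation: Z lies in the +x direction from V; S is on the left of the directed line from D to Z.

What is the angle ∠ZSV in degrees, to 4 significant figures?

63.01°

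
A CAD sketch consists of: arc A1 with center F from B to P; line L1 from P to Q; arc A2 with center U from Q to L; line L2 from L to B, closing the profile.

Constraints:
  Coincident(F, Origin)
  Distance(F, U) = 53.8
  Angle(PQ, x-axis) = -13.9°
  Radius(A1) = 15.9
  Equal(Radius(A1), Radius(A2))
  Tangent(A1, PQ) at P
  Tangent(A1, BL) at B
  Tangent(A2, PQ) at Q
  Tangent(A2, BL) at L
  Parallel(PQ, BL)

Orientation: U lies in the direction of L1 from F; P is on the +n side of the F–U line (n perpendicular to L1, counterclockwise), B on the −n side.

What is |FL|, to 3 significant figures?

56.1

The slot axis is L1's direction at -13.9°, so u = (cos -13.9°, sin -13.9°) = (0.971, -0.240) and n = (−sin -13.9°, cos -13.9°) = (0.240, 0.971). F is at the origin and U lies 53.8 along u from F, so U = 53.8·u = (52.2, -12.9). Tangency of A1 to both parallel lines with radius 15.9 puts P and B at F ± 15.9·n: P = (3.82, 15.4), B = (-3.82, -15.4). Equal radii place Q and L the same way about U: Q = U + 15.9·n = (56.0, 2.51), L = U − 15.9·n = (48.4, -28.4). Then |FL| = |L − F| = 56.1.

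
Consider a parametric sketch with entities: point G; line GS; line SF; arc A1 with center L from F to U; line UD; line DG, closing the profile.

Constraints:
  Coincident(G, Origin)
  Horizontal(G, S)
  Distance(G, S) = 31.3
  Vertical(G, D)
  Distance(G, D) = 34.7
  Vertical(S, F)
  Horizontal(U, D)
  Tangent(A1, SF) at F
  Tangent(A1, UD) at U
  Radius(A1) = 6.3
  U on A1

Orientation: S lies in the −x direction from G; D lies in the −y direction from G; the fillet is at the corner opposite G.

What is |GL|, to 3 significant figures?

37.8

G is at the origin; GS is horizontal with |GS| = 31.3 and S on the −x side, so S = (-31.3, 0.00). G and D share the same x with |GD| = 34.7 and D on the −y side, so D = (0.00, -34.7). The virtual corner opposite G is at (-31.3, -34.7). Since A1 is tangent to SF there, LF ⟂ SF and tangency of A1 to UD means the radius LU is perpendicular to UD, with radius 6.3, so the center L sits 6.3 in from both sides at L = (-25.0, -28.4). Then |GL| = |L − G| = 37.8.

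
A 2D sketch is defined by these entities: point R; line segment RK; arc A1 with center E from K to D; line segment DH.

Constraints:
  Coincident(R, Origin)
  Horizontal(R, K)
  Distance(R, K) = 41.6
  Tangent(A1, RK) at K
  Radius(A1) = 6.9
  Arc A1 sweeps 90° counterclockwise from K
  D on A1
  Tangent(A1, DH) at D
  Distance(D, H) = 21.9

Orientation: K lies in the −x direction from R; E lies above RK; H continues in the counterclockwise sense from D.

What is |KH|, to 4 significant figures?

29.62

On A1, K sits at bearing -90° from E; a 90° counterclockwise sweep puts D at bearing 0°, so D = E + 6.9·(cos 0°, sin 0°) = (-34.70, 6.900). Since A1 is tangent to DH there, ED ⟂ DH, so DH runs along (−sin 0°, cos 0°); with |DH| = 21.9, H = (-34.70, 28.80). Then |KH| = |H − K| = 29.62.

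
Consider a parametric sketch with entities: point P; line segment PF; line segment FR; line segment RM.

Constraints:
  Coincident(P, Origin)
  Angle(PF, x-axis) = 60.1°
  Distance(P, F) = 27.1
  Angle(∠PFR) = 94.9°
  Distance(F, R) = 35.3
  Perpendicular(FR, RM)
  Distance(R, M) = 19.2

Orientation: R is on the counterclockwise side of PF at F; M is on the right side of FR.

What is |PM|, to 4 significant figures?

59.58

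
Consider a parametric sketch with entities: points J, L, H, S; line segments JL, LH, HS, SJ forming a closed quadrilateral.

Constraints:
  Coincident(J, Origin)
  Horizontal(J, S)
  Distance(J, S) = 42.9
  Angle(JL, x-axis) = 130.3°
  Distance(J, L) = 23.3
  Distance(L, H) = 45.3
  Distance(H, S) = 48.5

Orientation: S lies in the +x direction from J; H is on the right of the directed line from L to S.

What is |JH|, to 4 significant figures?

24.58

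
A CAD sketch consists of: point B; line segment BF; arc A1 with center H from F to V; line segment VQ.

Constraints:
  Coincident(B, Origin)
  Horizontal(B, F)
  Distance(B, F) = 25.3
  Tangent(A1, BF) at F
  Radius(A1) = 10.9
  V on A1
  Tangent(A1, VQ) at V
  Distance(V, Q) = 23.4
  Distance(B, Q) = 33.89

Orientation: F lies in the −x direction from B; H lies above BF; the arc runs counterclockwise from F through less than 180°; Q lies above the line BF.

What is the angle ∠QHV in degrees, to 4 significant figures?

65.02°

Checks: |HV| = 10.90 ✓; ∠(HV, VQ) = 90.00° ✓; |VQ| = 23.40 ✓; |BQ| = 33.89 ✓.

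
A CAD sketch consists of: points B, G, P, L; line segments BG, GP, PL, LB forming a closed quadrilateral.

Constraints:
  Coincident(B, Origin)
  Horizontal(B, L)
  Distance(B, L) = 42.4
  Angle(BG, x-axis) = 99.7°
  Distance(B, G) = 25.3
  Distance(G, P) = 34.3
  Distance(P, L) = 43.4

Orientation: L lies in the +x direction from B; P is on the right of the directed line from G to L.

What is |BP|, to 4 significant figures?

9.100

B is at the origin; BL is horizontal with |BL| = 42.4 and L in +x, so L = (42.4, 0). BG runs at 99.7° with |BG| = 25.3, so G = (-4.263, 24.94). P is determined by |GP| = 34.3 and |PL| = 43.4 together: it lies at the intersection of circle(G, 34.3) and circle(L, 43.4). With |GL| = 52.91, the foot of the radical line on GL is 19.77 from G and the perpendicular offset is √(34.3² − 19.77²) = 28.03. Taking the right-of-GL solution: P = (-0.03521, -9.100).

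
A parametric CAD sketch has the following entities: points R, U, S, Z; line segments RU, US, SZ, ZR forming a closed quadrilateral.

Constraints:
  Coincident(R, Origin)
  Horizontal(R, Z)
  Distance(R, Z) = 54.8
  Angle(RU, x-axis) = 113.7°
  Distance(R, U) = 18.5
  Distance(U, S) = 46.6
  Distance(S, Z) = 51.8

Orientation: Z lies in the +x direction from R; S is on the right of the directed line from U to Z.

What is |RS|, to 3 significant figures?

28.1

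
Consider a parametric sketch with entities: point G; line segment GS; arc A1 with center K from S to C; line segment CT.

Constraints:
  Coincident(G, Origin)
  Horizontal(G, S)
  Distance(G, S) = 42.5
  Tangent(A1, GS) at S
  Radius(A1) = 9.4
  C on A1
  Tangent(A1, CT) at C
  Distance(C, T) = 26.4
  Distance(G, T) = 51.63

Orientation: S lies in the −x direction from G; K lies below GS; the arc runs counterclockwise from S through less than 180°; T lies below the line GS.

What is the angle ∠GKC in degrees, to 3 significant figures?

160°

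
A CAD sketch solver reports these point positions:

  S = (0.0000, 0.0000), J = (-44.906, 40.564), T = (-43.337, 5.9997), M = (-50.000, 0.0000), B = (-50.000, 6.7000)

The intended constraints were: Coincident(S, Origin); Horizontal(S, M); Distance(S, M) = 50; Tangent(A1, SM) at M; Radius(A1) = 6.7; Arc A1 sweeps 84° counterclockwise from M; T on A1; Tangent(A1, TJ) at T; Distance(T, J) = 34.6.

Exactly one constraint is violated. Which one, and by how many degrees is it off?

Tangent(A1, TJ) at T — off by 8.60°.

S = (0.00, 0.00) ✓; S.y = 0.00, M.y = 0.00 ✓; |SM| = 50.00 ✓; ∠(BM, MS) = 90.00° ✓; |BM| = 6.700 ✓; bearing(B→T) − bearing(B→M) = 84.00° ✓; |BT| = 6.700 ✓; ∠(BT, TJ) = 81.40° ✗; |TJ| = 34.60 ✓.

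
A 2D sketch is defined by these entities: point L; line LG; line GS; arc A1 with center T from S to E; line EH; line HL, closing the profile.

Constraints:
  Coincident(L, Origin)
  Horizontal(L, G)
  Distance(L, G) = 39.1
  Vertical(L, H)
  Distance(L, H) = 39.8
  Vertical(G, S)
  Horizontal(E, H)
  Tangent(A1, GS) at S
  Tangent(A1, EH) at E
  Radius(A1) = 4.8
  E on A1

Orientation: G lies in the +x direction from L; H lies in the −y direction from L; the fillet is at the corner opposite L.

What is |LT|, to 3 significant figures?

49.0

L is at the origin; LG is horizontal with |LG| = 39.1 and G on the +x side, so G = (39.1, 0.00). LH is vertical with |LH| = 39.8 and H on the −y side, so H = (0.00, -39.8). The virtual corner opposite L is at (39.1, -39.8). Tangency of A1 to GS means the radius TS is perpendicular to GS and tangency of A1 to EH means the radius TE is perpendicular to EH, with radius 4.8, so the center T sits 4.8 in from both sides at T = (34.3, -35.0). Then |LT| = |T − L| = 49.0.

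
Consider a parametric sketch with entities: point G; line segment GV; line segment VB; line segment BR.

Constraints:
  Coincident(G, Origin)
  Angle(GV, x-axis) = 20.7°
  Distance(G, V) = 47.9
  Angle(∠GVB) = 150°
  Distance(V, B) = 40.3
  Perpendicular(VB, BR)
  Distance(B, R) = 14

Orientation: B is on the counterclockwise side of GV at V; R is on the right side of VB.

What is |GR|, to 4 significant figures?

90.16

G is at the origin; GV runs at 20.7° with length 47.9, so V = 47.9·(cos 20.7°, sin 20.7°) = (44.81, 16.93). ∠GVB = 150.0°, so VB runs at 20.7° + (180° − 150.0°) = 50.70° from the x-axis; with |VB| = 40.3, B = V + 40.3·(cos 50.70°, sin 50.70°) = (70.33, 48.12). The perpendicularity gives BR at right angles to VB; with |BR| = 14.0 on the right of VB, R = B + 14.0·(0.7738, -0.6334) = (81.17, 39.25). Then |GR| = |R − G| = 90.16.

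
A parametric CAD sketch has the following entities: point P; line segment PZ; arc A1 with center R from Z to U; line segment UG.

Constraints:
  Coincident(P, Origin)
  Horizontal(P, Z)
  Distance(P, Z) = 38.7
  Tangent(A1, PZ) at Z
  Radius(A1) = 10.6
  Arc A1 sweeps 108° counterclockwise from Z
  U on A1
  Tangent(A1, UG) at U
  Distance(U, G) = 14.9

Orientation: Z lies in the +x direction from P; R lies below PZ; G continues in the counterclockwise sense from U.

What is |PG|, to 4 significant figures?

43.48

P is at the origin; P and Z share the same y with |PZ| = 38.7 and Z on the +x side, so Z = (38.70, 0.000). Since A1 is tangent to PZ there, RZ ⟂ PZ, so R = Z + (0, -10.6) = (38.70, -10.60). On A1, Z sits at bearing 90° from R; a 108° counterclockwise sweep puts U at bearing 198°, so U = R + 10.6·(cos 198°, sin 198°) = (28.62, -13.88). Since A1 is tangent to UG there, RU ⟂ UG, so UG runs along (−sin 198°, cos 198°); with |UG| = 14.9, G = (33.22, -28.05). Then |PG| = |G − P| = 43.48.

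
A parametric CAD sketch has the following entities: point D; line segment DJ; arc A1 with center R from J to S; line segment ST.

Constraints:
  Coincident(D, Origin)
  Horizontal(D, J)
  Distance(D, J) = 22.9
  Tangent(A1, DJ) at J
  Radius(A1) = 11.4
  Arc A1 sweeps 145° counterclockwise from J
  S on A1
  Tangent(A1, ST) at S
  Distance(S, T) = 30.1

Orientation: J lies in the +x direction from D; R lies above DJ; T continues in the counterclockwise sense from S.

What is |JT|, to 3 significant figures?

42.1

D is at the origin; D and J share the same y with |DJ| = 22.9 and J on the +x side, so J = (22.9, 0.00). A1 meets DJ tangentially, so RJ is at right angles to DJ, so R = J + (0, 11.4) = (22.9, 11.4). On A1, J sits at bearing -90° from R; a 145° counterclockwise sweep puts S at bearing 55°, so S = R + 11.4·(cos 55°, sin 55°) = (29.4, 20.7). Tangency of A1 to ST means the radius RS is perpendicular to ST, so ST runs along (−sin 55°, cos 55°); with |ST| = 30.1, T = (4.78, 38.0). Then |JT| = |T − J| = 42.1.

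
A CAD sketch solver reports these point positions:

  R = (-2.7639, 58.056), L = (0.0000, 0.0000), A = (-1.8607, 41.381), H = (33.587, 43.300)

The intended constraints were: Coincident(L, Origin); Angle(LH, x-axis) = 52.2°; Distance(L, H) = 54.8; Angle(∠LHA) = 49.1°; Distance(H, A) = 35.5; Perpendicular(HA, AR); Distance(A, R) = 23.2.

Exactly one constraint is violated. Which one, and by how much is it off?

Distance(A, R) = 23.2 — off by 6.50.

L = (0.00, 0.00) ✓; LH at 52.20° ✓; |LH| = 54.80 ✓; ∠LHA = 49.10° ✓; |HA| = 35.50 ✓; ∠(HA, AR) = 90.00° ✓; |AR| = 16.70 ✗.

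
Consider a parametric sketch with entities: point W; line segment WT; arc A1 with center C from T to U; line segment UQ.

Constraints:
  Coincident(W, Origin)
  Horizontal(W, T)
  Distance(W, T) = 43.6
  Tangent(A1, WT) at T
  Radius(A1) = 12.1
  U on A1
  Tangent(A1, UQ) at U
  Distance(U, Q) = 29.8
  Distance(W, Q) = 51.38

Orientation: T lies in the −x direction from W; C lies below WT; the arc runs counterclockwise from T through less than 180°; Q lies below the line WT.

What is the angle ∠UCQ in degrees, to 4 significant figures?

67.90°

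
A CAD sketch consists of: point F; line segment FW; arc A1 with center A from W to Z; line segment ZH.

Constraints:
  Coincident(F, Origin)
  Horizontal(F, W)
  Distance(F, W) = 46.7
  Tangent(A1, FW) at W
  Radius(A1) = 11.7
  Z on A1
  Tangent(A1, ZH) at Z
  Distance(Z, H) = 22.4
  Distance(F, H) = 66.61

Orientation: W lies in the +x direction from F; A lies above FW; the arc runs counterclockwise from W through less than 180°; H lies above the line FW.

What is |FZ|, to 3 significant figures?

59.7

F is at the origin; F and W share the same y with |FW| = 46.7 and W on the +x side, so W = (46.7, 0.00). Since A1 is tangent to FW there, AW ⟂ FW, so A = W + (0, 11.7) = (46.7, 11.7). Since AZ ⟂ ZH (tangency), |AH| = √(11.7² + 22.4²) = 25.3 regardless of where Z sits on A1. So H lies on both circle(F, 66.61) and circle(A, 25.3); the above-FW intersection is H = (56.7, 34.9). Z is the foot of the tangent from H: Z = (58.4, 12.6).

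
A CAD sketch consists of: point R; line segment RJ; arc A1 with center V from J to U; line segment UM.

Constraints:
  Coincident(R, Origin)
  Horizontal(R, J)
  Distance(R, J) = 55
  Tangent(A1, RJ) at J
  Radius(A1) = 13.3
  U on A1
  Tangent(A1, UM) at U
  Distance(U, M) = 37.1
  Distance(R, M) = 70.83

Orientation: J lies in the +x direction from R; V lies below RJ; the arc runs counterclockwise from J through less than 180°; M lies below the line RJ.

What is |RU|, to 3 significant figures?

44.7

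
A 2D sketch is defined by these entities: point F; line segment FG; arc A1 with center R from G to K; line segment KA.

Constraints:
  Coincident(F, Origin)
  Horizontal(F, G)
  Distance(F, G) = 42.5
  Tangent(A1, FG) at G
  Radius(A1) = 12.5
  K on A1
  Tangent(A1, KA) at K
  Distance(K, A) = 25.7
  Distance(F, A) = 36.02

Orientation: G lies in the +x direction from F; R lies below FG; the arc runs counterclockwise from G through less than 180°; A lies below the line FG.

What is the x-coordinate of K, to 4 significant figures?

31.29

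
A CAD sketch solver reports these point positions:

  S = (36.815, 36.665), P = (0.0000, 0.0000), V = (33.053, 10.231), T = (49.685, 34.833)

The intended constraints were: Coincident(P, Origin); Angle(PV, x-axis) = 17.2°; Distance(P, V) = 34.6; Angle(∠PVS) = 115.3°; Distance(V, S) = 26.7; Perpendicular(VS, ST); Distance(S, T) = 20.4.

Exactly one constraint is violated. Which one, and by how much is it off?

Distance(S, T) = 20.4 — off by 7.40.

P = (0.00, 0.00) ✓; PV at 17.20° ✓; |PV| = 34.60 ✓; ∠PVS = 115.3° ✓; |VS| = 26.70 ✓; ∠(VS, ST) = 90.00° ✓; |ST| = 13.00 ✗.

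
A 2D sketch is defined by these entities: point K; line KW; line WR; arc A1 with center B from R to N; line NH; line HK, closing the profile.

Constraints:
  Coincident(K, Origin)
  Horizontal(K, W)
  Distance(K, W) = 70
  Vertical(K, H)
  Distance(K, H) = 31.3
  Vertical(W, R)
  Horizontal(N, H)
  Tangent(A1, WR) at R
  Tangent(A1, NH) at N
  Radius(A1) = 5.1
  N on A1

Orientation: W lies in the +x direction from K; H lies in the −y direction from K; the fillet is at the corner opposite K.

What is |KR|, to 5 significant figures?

74.742

K is at the origin; KW is horizontal with |KW| = 70.0 and W on the +x side, so W = (70.000, 0.0000). KH is vertical with |KH| = 31.3 and H on the −y side, so H = (0.0000, -31.300). The virtual corner opposite K is at (70.000, -31.300). Tangency of A1 to WR means the radius BR is perpendicular to WR and since A1 is tangent to NH there, BN ⟂ NH, with radius 5.1, so the center B sits 5.1 in from both sides at B = (64.900, -26.200). That places the tangent points at R = (70.000, -26.200) on WR and N = (64.900, -31.300) on NH. Then |KR| = |R − K| = 74.742.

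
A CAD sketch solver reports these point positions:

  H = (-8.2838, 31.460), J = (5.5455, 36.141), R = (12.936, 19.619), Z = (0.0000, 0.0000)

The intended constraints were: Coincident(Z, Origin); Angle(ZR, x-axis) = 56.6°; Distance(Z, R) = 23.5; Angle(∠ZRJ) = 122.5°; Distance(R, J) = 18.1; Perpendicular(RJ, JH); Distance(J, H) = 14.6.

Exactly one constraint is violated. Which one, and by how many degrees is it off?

Perpendicular(RJ, JH) — off by 5.40°.

Z = (0.00, 0.00) ✓; ZR at 56.60° ✓; |ZR| = 23.50 ✓; ∠ZRJ = 122.5° ✓; |RJ| = 18.10 ✓; ∠(RJ, JH) = 84.60° ✗; |JH| = 14.60 ✓.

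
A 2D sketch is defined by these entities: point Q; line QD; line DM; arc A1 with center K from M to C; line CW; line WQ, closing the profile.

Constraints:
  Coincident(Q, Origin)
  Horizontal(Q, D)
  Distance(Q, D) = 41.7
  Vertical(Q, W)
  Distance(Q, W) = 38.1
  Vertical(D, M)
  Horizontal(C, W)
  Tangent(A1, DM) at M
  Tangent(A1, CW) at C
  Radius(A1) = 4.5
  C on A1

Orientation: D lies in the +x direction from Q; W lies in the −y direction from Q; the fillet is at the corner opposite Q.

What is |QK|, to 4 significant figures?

50.13

QW is vertical with |QW| = 38.1 and W on the −y side, so W = (0.000, -38.10). The virtual corner opposite Q is at (41.70, -38.10). Tangency of A1 to DM means the radius KM is perpendicular to DM and since A1 is tangent to CW there, KC ⟂ CW, with radius 4.5, so the center K sits 4.5 in from both sides at K = (37.20, -33.60). Then |QK| = |K − Q| = 50.13.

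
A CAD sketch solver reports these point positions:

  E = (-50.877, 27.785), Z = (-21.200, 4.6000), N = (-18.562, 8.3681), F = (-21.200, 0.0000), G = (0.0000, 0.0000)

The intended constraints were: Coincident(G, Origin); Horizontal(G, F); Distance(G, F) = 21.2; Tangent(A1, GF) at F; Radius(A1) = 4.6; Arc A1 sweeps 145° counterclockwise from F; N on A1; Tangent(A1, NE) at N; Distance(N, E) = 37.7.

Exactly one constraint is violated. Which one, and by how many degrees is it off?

Tangent(A1, NE) at N — off by 4.00°.

G = (0.00, 0.00) ✓; G.y = 0.00, F.y = 0.00 ✓; |GF| = 21.20 ✓; ∠(ZF, FG) = 90.00° ✓; |ZF| = 4.600 ✓; bearing(Z→N) − bearing(Z→F) = 145.0° ✓; |ZN| = 4.600 ✓; ∠(ZN, NE) = 86.00° ✗; |NE| = 37.70 ✓.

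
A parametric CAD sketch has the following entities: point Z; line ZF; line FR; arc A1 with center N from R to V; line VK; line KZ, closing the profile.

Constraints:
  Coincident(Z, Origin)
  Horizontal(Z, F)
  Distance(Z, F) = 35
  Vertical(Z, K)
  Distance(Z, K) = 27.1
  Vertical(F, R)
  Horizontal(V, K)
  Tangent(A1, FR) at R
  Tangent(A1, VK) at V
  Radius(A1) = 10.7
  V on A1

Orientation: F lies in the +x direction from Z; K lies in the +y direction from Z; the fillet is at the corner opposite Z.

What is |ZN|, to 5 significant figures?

29.316

Z is at the origin; Z and F share the same y with |ZF| = 35.0 and F on the +x side, so F = (35.000, 0.0000). ZK is vertical with |ZK| = 27.1 and K on the +y side, so K = (0.0000, 27.100). The virtual corner opposite Z is at (35.000, 27.100). A1 meets FR tangentially, so NR is at right angles to FR and A1 meets VK tangentially, so NV is at right angles to VK, with radius 10.7, so the center N sits 10.7 in from both sides at N = (24.300, 16.400). Then |ZN| = |N − Z| = 29.316.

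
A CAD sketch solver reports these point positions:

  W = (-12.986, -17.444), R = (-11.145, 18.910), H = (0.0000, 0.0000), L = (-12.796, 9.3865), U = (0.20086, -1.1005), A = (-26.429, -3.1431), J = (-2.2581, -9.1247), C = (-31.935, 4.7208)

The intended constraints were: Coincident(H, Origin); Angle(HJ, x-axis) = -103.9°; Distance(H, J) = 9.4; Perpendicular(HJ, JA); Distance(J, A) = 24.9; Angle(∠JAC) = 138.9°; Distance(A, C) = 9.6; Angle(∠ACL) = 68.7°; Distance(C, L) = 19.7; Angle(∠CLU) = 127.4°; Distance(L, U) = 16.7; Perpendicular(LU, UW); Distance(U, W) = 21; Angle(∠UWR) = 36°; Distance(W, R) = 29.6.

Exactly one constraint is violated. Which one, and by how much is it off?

Distance(W, R) = 29.6 — off by 6.80.

H = (0.00, 0.00) ✓; HJ at -103.9° ✓; |HJ| = 9.400 ✓; ∠(HJ, JA) = 90.00° ✓; |JA| = 24.90 ✓; ∠JAC = 138.9° ✓; |AC| = 9.600 ✓; ∠ACL = 68.70° ✓; |CL| = 19.70 ✓; ∠CLU = 127.4° ✓; |LU| = 16.70 ✓; ∠(LU, UW) = 90.00° ✓; |UW| = 21.00 ✓; ∠UWR = 36.00° ✓; |WR| = 36.40 ✗.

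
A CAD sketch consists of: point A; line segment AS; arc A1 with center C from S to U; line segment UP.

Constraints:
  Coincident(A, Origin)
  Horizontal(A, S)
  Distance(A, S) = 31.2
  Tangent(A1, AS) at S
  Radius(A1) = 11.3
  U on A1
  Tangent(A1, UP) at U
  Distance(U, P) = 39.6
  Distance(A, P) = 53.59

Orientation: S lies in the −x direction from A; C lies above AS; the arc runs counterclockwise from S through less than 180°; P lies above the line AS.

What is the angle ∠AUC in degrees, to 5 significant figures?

153.88°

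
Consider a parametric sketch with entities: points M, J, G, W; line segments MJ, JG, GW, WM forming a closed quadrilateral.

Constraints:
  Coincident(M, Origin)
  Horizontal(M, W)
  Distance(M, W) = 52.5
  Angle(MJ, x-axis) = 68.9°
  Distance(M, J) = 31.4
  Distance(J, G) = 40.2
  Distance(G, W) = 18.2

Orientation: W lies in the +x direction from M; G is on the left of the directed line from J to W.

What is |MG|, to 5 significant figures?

53.040

Checks: |JG| = 40.20 ✓; |GW| = 18.20 ✓.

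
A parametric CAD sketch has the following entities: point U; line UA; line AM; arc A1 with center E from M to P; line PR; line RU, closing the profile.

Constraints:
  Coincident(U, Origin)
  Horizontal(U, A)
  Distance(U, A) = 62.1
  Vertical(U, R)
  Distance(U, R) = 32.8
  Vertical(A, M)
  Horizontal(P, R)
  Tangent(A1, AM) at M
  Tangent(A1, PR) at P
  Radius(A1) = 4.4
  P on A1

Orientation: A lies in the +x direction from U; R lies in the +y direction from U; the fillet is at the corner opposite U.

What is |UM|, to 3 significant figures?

68.3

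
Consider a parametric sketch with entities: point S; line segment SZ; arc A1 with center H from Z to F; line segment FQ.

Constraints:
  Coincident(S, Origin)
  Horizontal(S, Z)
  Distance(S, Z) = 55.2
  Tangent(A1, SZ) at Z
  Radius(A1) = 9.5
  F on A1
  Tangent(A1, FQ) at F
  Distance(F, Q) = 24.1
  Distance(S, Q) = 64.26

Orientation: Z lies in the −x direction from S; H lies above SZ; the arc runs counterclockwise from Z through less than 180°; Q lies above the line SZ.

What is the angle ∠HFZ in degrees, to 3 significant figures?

36.0°

S is at the origin; SZ is horizontal with |SZ| = 55.2 and Z on the −x side, so Z = (-55.2, 0.00). Since A1 is tangent to SZ there, HZ ⟂ SZ, so H = Z + (0, 9.5) = (-55.2, 9.50). Since HF ⟂ FQ (tangency), |HQ| = √(9.5² + 24.1²) = 25.9 regardless of where F sits on A1. So Q lies on both circle(S, 64.26) and circle(H, 25.9); the above-SZ intersection is Q = (-53.7, 35.4). F is the foot of the tangent from Q: F = (-46.2, 12.5).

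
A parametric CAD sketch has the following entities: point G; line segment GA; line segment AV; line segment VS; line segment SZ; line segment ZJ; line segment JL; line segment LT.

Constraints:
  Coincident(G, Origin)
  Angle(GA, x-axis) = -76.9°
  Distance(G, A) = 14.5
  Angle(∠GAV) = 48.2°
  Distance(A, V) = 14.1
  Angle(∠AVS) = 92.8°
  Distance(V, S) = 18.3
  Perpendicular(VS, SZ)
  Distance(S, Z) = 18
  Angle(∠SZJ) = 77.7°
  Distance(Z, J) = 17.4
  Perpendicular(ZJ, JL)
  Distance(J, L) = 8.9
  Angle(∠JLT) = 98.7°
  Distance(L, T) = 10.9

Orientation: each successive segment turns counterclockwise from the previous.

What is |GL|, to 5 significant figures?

7.4121

∠SZJ = 77.7° gives ZJ at -25.600° from the x-axis; with |ZJ| = 17.4, J = (1.5885, -13.067). The perpendicularity gives JL at right angles to ZJ, so JL runs at 64.400°; with |JL| = 8.9, L = (5.4341, -5.0408). Then |GL| = |L − G| = 7.4121.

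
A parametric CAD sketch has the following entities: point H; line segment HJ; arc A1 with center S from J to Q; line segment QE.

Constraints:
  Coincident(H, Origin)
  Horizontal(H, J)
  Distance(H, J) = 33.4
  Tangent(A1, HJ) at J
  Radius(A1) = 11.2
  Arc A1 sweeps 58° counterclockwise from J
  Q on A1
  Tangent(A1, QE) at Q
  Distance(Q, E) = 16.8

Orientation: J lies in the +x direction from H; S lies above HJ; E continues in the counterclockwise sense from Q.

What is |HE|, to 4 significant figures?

55.35

On A1, J sits at bearing -90° from S; a 58° counterclockwise sweep puts Q at bearing -32°, so Q = S + 11.2·(cos -32°, sin -32°) = (42.90, 5.265). The tangent condition forces SQ to be normal to QE, so QE runs along (−sin -32°, cos -32°); with |QE| = 16.8, E = (51.80, 19.51). Then |HE| = |E − H| = 55.35.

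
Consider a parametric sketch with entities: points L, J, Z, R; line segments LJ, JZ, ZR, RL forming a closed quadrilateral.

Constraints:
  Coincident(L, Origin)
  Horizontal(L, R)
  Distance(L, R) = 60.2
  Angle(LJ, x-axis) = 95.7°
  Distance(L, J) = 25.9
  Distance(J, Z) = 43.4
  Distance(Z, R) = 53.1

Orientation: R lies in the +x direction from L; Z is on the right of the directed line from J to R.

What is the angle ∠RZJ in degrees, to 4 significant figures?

88.77°

Checks: |JZ| = 43.40 ✓; |ZR| = 53.10 ✓.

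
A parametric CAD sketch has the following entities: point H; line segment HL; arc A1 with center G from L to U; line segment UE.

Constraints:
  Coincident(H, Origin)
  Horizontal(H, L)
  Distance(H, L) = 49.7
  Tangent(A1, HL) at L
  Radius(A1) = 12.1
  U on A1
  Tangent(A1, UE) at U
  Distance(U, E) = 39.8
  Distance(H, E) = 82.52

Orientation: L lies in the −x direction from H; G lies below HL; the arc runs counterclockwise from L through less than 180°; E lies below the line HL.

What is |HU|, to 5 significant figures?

62.747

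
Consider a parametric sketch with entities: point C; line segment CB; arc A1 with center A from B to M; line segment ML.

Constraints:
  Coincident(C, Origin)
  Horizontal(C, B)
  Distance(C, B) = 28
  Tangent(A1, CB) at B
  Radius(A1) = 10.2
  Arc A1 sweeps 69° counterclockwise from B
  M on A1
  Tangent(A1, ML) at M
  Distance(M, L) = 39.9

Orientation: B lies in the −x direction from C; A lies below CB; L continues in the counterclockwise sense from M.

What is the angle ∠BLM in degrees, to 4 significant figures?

7.543°

On A1, B sits at bearing 90° from A; a 69° counterclockwise sweep puts M at bearing 159°, so M = A + 10.2·(cos 159°, sin 159°) = (-37.52, -6.545). Tangency of A1 to ML means the radius AM is perpendicular to ML, so ML runs along (−sin 159°, cos 159°); with |ML| = 39.9, L = (-51.82, -43.79). Then cos ∠BLM = LB·LM / (|LB||LM|), giving 7.543°.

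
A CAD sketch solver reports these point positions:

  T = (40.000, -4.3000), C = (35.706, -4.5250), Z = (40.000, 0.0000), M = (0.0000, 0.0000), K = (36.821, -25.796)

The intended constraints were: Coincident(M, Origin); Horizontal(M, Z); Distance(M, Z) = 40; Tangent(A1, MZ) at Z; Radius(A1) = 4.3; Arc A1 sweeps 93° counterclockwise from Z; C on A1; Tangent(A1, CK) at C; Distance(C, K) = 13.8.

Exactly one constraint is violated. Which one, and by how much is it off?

Distance(C, K) = 13.8 — off by 7.50.

M = (0.00, 0.00) ✓; M.y = 0.00, Z.y = 0.00 ✓; |MZ| = 40.00 ✓; ∠(TZ, ZM) = 90.00° ✓; |TZ| = 4.300 ✓; bearing(T→C) − bearing(T→Z) = 93.00° ✓; |TC| = 4.300 ✓; ∠(TC, CK) = 90.00° ✓; |CK| = 21.30 ✗.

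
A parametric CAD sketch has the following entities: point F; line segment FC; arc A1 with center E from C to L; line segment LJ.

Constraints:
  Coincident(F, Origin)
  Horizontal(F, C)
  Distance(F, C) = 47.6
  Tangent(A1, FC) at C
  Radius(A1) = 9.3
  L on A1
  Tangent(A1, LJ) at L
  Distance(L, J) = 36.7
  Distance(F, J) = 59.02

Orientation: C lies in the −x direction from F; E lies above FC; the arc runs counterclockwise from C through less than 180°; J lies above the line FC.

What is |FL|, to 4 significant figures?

39.36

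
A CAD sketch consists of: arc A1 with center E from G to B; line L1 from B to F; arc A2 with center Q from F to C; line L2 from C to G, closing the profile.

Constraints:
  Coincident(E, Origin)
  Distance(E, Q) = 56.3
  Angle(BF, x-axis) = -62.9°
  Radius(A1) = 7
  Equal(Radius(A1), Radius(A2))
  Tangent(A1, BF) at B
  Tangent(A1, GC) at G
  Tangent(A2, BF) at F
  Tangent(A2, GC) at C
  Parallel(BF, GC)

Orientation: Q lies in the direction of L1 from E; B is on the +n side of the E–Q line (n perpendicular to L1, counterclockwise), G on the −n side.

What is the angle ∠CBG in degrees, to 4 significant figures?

76.04°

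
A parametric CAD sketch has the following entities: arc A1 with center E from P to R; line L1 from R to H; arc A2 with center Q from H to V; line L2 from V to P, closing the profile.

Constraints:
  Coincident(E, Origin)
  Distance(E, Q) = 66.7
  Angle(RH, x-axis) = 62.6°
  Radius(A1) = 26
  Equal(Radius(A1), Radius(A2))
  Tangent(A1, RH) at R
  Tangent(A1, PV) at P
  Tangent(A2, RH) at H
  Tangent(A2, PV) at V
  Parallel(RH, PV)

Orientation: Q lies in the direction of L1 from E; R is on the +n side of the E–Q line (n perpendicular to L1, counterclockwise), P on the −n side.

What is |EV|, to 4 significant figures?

71.59

The slot axis is L1's direction at 62.6°, so u = (cos 62.6°, sin 62.6°) = (0.4602, 0.8878) and n = (−sin 62.6°, cos 62.6°) = (-0.8878, 0.4602). E is at the origin and Q lies 66.7 along u from E, so Q = 66.7·u = (30.70, 59.22). Tangency of A1 to both parallel lines with radius 26.0 puts R and P at E ± 26.0·n: R = (-23.08, 11.97), P = (23.08, -11.97). Equal radii place H and V the same way about Q: H = Q + 26.0·n = (7.612, 71.18), V = Q − 26.0·n = (53.78, 47.25). Then |EV| = |V − E| = 71.59.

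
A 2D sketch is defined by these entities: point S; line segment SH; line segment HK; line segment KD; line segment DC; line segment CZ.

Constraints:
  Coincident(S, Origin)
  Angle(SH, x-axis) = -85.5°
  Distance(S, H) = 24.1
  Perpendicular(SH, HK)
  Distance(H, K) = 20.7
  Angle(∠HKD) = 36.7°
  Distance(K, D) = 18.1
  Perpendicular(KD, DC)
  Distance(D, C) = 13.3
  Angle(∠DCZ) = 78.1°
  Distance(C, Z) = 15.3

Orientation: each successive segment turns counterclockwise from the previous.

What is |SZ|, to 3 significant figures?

32.7

The perpendicularity gives DC at right angles to KD, so DC runs at -122°; with |DC| = 13.3, C = (0.124, -24.0). ∠DCZ = 78.1° gives CZ at -20.3° from the x-axis; with |CZ| = 15.3, Z = (14.5, -29.3). Then |SZ| = |Z − S| = 32.7.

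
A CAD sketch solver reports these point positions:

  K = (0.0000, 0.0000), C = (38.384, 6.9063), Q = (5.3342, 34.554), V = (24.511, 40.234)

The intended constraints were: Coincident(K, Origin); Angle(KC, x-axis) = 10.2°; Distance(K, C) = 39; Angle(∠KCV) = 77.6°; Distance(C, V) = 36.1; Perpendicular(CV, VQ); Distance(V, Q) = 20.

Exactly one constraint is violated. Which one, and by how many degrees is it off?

Perpendicular(CV, VQ) — off by 6.10°.

K = (0.00, 0.00) ✓; KC at 10.20° ✓; |KC| = 39.00 ✓; ∠KCV = 77.60° ✓; |CV| = 36.10 ✓; ∠(CV, VQ) = 83.90° ✗; |VQ| = 20.00 ✓.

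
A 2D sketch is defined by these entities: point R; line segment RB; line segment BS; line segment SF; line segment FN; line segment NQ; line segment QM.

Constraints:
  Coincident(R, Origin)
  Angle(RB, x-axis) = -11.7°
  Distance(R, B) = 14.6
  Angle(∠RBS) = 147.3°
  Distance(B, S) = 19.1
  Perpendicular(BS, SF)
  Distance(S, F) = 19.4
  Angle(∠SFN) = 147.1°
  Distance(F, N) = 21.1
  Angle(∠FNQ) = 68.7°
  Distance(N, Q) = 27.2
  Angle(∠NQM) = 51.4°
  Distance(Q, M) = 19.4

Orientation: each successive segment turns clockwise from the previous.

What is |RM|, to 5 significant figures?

24.759

∠FNQ = 68.7° gives NQ at 81.400° from the x-axis; with |NQ| = 27.2, Q = (-2.1468, -7.9296). ∠NQM = 51.4° gives QM at -47.200° from the x-axis; with |QM| = 19.4, M = (11.034, -22.164). Then |RM| = |M − R| = 24.759.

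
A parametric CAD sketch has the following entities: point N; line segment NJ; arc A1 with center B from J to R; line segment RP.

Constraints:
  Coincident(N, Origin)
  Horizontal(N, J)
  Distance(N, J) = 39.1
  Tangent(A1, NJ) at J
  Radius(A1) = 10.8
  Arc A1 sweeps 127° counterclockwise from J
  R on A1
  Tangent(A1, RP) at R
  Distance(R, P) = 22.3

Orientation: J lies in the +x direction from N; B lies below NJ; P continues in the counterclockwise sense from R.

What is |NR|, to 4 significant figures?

35.04

N is at the origin; N and J share the same y with |NJ| = 39.1 and J on the +x side, so J = (39.10, 0.000). A1 meets NJ tangentially, so BJ is at right angles to NJ, so B = J + (0, -10.8) = (39.10, -10.80). On A1, J sits at bearing 90° from B; a 127° counterclockwise sweep puts R at bearing 217°, so R = B + 10.8·(cos 217°, sin 217°) = (30.47, -17.30). Then |NR| = |R − N| = 35.04.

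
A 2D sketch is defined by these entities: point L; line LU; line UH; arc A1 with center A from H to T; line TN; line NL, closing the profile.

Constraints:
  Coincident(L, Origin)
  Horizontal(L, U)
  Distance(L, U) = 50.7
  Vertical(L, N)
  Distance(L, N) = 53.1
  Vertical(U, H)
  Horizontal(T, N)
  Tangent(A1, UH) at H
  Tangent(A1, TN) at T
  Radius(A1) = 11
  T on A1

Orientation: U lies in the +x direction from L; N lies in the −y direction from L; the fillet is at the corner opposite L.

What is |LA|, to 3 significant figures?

57.9

LN is vertical with |LN| = 53.1 and N on the −y side, so N = (0.00, -53.1). The virtual corner opposite L is at (50.7, -53.1). Tangency of A1 to UH means the radius AH is perpendicular to UH and tangency of A1 to TN means the radius AT is perpendicular to TN, with radius 11.0, so the center A sits 11.0 in from both sides at A = (39.7, -42.1). Then |LA| = |A − L| = 57.9.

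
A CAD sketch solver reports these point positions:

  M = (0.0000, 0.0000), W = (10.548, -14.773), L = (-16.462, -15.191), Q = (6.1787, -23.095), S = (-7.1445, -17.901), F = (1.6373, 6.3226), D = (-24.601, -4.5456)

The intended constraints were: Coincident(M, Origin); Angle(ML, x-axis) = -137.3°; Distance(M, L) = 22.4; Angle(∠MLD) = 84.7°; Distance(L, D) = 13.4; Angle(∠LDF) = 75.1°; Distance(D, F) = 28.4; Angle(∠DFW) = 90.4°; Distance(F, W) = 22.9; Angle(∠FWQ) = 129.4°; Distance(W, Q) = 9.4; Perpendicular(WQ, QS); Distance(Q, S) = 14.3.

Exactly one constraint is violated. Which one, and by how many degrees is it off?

Perpendicular(WQ, QS) — off by 6.40°.

M = (0.00, 0.00) ✓; ML at -137.3° ✓; |ML| = 22.40 ✓; ∠MLD = 84.70° ✓; |LD| = 13.40 ✓; ∠LDF = 75.10° ✓; |DF| = 28.40 ✓; ∠DFW = 90.40° ✓; |FW| = 22.90 ✓; ∠FWQ = 129.4° ✓; |WQ| = 9.399 ✓; ∠(WQ, QS) = 83.60° ✗; |QS| = 14.30 ✓.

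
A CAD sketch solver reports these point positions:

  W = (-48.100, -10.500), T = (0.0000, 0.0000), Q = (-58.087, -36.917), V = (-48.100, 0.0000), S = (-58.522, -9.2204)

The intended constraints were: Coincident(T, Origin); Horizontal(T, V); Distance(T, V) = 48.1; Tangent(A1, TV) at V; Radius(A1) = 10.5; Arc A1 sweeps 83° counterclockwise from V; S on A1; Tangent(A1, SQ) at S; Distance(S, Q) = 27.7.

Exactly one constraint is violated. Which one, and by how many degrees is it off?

Tangent(A1, SQ) at S — off by 7.90°.

T = (0.00, 0.00) ✓; T.y = 0.00, V.y = 0.00 ✓; |TV| = 48.10 ✓; ∠(WV, VT) = 90.00° ✓; |WV| = 10.50 ✓; bearing(W→S) − bearing(W→V) = 83.00° ✓; |WS| = 10.50 ✓; ∠(WS, SQ) = 82.10° ✗; |SQ| = 27.70 ✓.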